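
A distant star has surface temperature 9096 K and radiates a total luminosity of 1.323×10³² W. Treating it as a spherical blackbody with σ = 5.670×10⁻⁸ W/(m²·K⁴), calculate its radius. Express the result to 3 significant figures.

L = 4πR²σT⁴ ⇒ R = √(L/(4πσT⁴)).
σT⁴ = 3.88137×10⁸ W/m², so R = √(1.323×10³²/(4π×3.88137×10⁸)) = 1.65×10¹¹ m.

R ≈ 1.65×10¹¹ m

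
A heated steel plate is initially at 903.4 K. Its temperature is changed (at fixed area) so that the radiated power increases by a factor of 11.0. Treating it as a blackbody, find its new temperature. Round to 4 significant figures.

P ∝ T⁴, so T₂/T₁ = (P₂/P₁)^(1/4) = (11.0)^(1/4) = 1.82116.
T₂ = 903.4 × 1.82116 = 1645 K.

T₂ ≈ 1645 K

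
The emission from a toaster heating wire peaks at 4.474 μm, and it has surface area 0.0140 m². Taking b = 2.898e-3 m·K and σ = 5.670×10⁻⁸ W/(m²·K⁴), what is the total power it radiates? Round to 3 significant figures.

P ≈ 140 W

Wien's law: T = b/λ_max = 2.898×10⁻³/4.474×10⁻⁶ = 647.743 K.
Area A = 0.0140 m².
Then P = σAT⁴ = 5.670×10⁻⁸×0.0140×(647.743)⁴ = 140 W.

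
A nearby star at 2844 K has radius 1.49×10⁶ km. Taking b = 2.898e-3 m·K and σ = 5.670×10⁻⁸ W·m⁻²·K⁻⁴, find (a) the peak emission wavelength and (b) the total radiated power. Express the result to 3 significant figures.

λ_max ≈ 1.02×10³ nm; P ≈ 1.03×10²⁶ W

(a) λ_max = b/T = 2.898×10⁻³/2844 = 1.019×10⁻⁶ m = 1.02×10³ nm.
Surface area A = 4πR² = 4π(1.49×10⁹ m)² = 2.78986×10¹⁹ m².
(b) P = σAT⁴ = 5.670×10⁻⁸×2.78986×10¹⁹×(2844)⁴ = 1.03×10²⁶ W.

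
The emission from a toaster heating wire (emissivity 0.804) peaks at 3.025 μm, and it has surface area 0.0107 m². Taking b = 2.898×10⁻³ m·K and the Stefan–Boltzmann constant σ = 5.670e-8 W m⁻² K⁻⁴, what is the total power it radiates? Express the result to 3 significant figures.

P ≈ 411 W

Wien's law: T = b/λ_max = 2.898×10⁻³/3.025×10⁻⁶ = 958.017 K.
Area A = 0.0107 m².
Then P = εσAT⁴ = 0.804×5.670×10⁻⁸×0.0107×(958.017)⁴ = 411 W.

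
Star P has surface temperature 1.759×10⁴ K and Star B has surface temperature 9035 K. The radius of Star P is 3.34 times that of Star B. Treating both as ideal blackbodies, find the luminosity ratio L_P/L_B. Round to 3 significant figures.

L ∝ R²T⁴, so L_P/L_B = (R_P/R_B)²(T_P/T_B)⁴ = (3.34)² × (1.759×10⁴/9035)⁴ = 11.1556 × 14.3665 = 160.

L_P/L_B ≈ 160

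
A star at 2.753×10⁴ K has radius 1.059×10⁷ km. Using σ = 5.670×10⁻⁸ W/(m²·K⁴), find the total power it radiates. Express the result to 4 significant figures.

P ≈ 4.590×10³¹ W

Surface area A = 4πR² = 4π(1.059×10¹⁰ m)² = 1.40929×10²¹ m².
P = σAT⁴ = 5.670×10⁻⁸ × 1.40929×10²¹ × (2.753×10⁴)⁴ = 4.590×10³¹ W.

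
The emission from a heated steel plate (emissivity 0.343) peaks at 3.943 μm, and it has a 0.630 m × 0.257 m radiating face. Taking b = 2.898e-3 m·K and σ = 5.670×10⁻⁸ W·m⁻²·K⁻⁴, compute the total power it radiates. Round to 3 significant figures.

Wien's law: T = b/λ_max = 2.898×10⁻³/3.943×10⁻⁶ = 734.973 K.
Area A = 0.630 × 0.257 = 0.16191 m².
Then P = εσAT⁴ = 0.343×5.670×10⁻⁸×0.16191×(734.973)⁴ = 919 W.

P ≈ 919 W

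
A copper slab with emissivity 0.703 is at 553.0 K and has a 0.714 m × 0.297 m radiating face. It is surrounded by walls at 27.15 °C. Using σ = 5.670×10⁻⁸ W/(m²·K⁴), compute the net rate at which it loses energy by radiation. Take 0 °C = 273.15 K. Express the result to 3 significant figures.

Net loss ≈ 722 W

Surroundings: T = 27.15 °C + 273.15 = 300.30 K.
Area A = 0.714 × 0.297 = 0.212058 m².
Net radiated power P_net = εσA(T⁴ − T₀⁴) = 0.703×5.670×10⁻⁸×0.212058×(553.0⁴ − 300.30⁴).
T⁴ − T₀⁴ = 9.35191×10¹⁰ − 8.13245×10⁹ = 8.53866×10¹⁰ K⁴, so P_net = 722 W.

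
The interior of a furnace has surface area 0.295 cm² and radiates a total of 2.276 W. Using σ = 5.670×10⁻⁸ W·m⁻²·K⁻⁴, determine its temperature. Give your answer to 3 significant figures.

T ≈ 1.08×10³ K

Area A = 0.295 cm² = 2.95×10⁻⁵ m².
P = σAT⁴ ⇒ T = (P/(σA))^(1/4) = (2.276/(5.670×10⁻⁸×2.95×10⁻⁵))^(1/4) = 1.08×10³ K.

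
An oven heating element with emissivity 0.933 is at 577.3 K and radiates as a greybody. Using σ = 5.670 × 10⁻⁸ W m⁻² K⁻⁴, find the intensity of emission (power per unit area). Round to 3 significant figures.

I ≈ 5.88×10³ W/m²

Stefan–Boltzmann: I = εσT⁴ = 0.933 × 5.670×10⁻⁸ × (577.3)⁴ = 5.88×10³ W/m².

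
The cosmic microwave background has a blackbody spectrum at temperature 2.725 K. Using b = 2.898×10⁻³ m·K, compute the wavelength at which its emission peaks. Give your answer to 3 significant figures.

λ_max ≈ 1.06 mm

Wien's displacement law: λ_max = b/T = (2.898×10⁻³ m·K)/(2.725 K) = 1.063×10⁻³ m.
That is 1.06 mm, in the microwave range.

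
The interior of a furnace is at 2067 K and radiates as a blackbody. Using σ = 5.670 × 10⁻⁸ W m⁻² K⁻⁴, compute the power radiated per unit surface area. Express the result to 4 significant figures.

Stefan–Boltzmann: I = σT⁴ = 5.670×10⁻⁸ × (2067)⁴ = 1.035×10⁶ W/m².

I ≈ 1.035×10⁶ W/m²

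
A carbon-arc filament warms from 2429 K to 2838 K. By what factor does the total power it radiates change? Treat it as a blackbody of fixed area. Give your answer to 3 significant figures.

P₂/P₁ ≈ 1.86

P ∝ T⁴, so P₂/P₁ = (T₂/T₁)⁴ = (2838/2429)⁴ = (1.16838)⁴ = 1.86.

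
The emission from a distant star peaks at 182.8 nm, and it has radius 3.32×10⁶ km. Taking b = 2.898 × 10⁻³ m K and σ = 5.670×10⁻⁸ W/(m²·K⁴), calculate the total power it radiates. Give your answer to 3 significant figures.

P ≈ 4.96×10²⁹ W

Wien's law: T = b/λ_max = 2.898×10⁻³/1.828×10⁻⁷ = 15853.4 K.
Surface area A = 4πR² = 4π(3.32×10⁹ m)² = 1.38512×10²⁰ m².
Then P = σAT⁴ = 5.670×10⁻⁸×1.38512×10²⁰×(15853.4)⁴ = 4.96×10²⁹ W.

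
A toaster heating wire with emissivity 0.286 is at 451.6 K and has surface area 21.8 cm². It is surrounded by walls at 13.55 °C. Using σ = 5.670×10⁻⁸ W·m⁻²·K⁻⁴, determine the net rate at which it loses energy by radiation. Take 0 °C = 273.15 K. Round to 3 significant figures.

Net loss ≈ 1.23 W

Surroundings: T = 13.55 °C + 273.15 = 286.70 K.
Area A = 21.8 cm² = 2.18×10⁻³ m².
Net radiated power P_net = εσA(T⁴ − T₀⁴) = 0.286×5.670×10⁻⁸×2.18×10⁻³×(451.6⁴ − 286.70⁴).
T⁴ − T₀⁴ = 4.15926×10¹⁰ − 6.75633×10⁹ = 3.48363×10¹⁰ K⁴, so P_net = 1.23 W.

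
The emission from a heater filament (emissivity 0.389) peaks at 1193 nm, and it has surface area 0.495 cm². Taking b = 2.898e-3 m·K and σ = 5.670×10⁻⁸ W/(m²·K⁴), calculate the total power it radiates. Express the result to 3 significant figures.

P ≈ 38.0 W

Wien's law: T = b/λ_max = 2.898×10⁻³/1.193×10⁻⁶ = 2429.17 K.
Area A = 0.495 cm² = 4.95×10⁻⁵ m².
Then P = εσAT⁴ = 0.389×5.670×10⁻⁸×4.95×10⁻⁵×(2429.17)⁴ = 38.0 W.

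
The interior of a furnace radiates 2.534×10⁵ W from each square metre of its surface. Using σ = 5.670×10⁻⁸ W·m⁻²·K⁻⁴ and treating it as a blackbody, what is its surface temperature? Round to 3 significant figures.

T ≈ 1.45×10³ K

I = σT⁴, so T = (I/σ)^(1/4) = (2.534×10⁵/(5.670×10⁻⁸))^(1/4) = 1.45×10³ K.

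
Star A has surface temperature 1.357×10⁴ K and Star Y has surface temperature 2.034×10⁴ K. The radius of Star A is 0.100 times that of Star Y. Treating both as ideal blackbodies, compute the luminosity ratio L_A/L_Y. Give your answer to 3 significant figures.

L ∝ R²T⁴, so L_A/L_Y = (R_A/R_Y)²(T_A/T_Y)⁴ = (0.100)² × (1.357×10⁴/2.034×10⁴)⁴ = 0.01 × 0.198114 = 1.98×10⁻³.

L_A/L_Y ≈ 1.98×10⁻³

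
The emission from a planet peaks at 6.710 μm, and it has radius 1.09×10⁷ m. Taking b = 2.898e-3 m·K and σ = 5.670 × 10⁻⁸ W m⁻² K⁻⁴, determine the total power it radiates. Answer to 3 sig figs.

Wien's law: T = b/λ_max = 2.898×10⁻³/6.710×10⁻⁶ = 431.893 K.
Surface area A = 4πR² = 4π(1.09×10⁷ m)² = 1.49301×10¹⁵ m².
Then P = σAT⁴ = 5.670×10⁻⁸×1.49301×10¹⁵×(431.893)⁴ = 2.95×10¹⁸ W.

P ≈ 2.95×10¹⁸ W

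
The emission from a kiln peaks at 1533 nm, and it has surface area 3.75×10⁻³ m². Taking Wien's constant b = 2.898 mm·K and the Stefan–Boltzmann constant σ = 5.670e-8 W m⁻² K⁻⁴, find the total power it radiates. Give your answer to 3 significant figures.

Wien's law: T = b/λ_max = 2.898×10⁻³/1.533×10⁻⁶ = 1890.41 K.
Area A = 3.75×10⁻³ m².
Then P = σAT⁴ = 5.670×10⁻⁸×3.75×10⁻³×(1890.41)⁴ = 2.72×10³ W.

P ≈ 2.72×10³ W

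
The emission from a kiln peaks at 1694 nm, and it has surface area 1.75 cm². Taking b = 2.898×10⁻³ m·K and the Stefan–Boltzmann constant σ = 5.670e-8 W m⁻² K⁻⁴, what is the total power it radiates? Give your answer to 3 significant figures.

Wien's law: T = b/λ_max = 2.898×10⁻³/1.694×10⁻⁶ = 1710.74 K.
Area A = 1.75 cm² = 1.75×10⁻⁴ m².
Then P = σAT⁴ = 5.670×10⁻⁸×1.75×10⁻⁴×(1710.74)⁴ = 85.0 W.

P ≈ 85.0 W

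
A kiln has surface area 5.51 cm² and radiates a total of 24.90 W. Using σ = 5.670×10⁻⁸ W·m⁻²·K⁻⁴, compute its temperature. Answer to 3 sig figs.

T ≈ 945 K

Area A = 5.51 cm² = 5.51×10⁻⁴ m².
P = σAT⁴ ⇒ T = (P/(σA))^(1/4) = (24.90/(5.670×10⁻⁸×5.51×10⁻⁴))^(1/4) = 945 K.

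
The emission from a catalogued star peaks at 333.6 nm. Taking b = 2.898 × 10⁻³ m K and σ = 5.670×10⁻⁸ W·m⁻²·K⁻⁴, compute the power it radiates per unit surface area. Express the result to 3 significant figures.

Wien's law: T = b/λ_max = 2.898×10⁻³/3.336×10⁻⁷ = 8687.05 K.
Then I = σT⁴ = 5.670×10⁻⁸×(8687.05)⁴ = 3.23×10⁸ W/m².

I ≈ 3.23×10⁸ W/m²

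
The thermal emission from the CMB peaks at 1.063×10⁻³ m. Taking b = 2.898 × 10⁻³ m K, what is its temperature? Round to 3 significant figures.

Wien's law gives T = b/λ_max = (2.898×10⁻³ m·K)/(1.063×10⁻³ m) = 2.73 K.

T ≈ 2.73 K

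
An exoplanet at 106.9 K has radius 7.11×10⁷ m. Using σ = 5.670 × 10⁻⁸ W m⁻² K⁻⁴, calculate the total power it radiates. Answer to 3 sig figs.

Surface area A = 4πR² = 4π(7.11×10⁷ m)² = 6.35256×10¹⁶ m².
P = σAT⁴ = 5.670×10⁻⁸ × 6.35256×10¹⁶ × (106.9)⁴ = 4.70×10¹⁷ W.

P ≈ 4.70×10¹⁷ W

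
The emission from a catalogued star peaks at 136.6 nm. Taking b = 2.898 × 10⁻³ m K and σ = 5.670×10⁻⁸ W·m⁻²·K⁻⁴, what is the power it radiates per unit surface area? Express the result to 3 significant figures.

Wien's law: T = b/λ_max = 2.898×10⁻³/1.366×10⁻⁷ = 21215.2 K.
Then I = σT⁴ = 5.670×10⁻⁸×(21215.2)⁴ = 1.15×10¹⁰ W/m².

I ≈ 1.15×10¹⁰ W/m²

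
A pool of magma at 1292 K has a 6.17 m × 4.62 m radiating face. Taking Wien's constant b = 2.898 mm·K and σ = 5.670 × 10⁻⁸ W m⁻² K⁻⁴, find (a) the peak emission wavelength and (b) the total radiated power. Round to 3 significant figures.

(a) λ_max = b/T = 2.898×10⁻³/1292 = 2.243×10⁻⁶ m = 2.24 μm.
Area A = 6.17 × 4.62 = 28.5054 m².
(b) P = σAT⁴ = 5.670×10⁻⁸×28.5054×(1292)⁴ = 4.50×10⁶ W.

λ_max ≈ 2.24 μm; P ≈ 4.50×10⁶ W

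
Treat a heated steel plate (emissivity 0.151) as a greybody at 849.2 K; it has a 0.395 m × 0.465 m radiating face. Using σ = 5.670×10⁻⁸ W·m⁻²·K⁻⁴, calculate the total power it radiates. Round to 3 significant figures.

Area A = 0.395 × 0.465 = 0.183675 m².
P = εσAT⁴ = 0.151 × 5.670×10⁻⁸ × 0.183675 × (849.2)⁴ = 818 W.

P ≈ 818 W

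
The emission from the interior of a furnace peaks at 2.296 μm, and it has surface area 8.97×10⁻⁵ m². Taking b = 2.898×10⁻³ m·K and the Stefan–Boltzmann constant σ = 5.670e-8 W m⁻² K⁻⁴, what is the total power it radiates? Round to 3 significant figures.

P ≈ 12.9 W

Wien's law: T = b/λ_max = 2.898×10⁻³/2.296×10⁻⁶ = 1262.20 K.
Area A = 8.97×10⁻⁵ m².
Then P = σAT⁴ = 5.670×10⁻⁸×8.97×10⁻⁵×(1262.20)⁴ = 12.9 W.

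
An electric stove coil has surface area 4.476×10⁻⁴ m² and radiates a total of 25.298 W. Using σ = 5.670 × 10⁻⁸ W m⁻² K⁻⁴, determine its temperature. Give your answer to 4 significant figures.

T ≈ 999.2 K

Area A = 4.476×10⁻⁴ m².
P = σAT⁴ ⇒ T = (P/(σA))^(1/4) = (25.298/(5.670×10⁻⁸×4.476×10⁻⁴))^(1/4) = 999.2 K.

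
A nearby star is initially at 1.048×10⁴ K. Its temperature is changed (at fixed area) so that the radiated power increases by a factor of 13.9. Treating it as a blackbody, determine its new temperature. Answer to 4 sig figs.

T₂ ≈ 2.024×10⁴ K

P ∝ T⁴, so T₂/T₁ = (P₂/P₁)^(1/4) = (13.9)^(1/4) = 1.93087.
T₂ = 1.048×10⁴ × 1.93087 = 2.024×10⁴ K.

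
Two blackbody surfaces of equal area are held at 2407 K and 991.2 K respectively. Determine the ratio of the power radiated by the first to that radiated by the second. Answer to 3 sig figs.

With equal areas, P₁/P₂ = (T₁/T₂)⁴ = (2407/991.2)⁴ = 34.8.

P₁/P₂ ≈ 34.8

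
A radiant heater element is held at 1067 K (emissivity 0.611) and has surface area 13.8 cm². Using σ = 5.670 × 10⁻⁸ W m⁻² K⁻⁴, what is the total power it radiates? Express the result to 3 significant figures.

P ≈ 62.0 W

Area A = 13.8 cm² = 1.38×10⁻³ m².
P = εσAT⁴ = 0.611 × 5.670×10⁻⁸ × 1.38×10⁻³ × (1067)⁴ = 62.0 W.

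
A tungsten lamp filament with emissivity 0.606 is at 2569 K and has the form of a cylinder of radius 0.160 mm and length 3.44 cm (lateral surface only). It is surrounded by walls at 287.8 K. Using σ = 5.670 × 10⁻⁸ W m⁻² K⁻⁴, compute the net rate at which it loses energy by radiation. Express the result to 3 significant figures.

Lateral area A = 2πrL = 2π×1.60×10⁻⁴×0.0344 = 3.45827×10⁻⁵ m².
Net radiated power P_net = εσA(T⁴ − T₀⁴) = 0.606×5.670×10⁻⁸×3.45827×10⁻⁵×(2569⁴ − 287.8⁴).
T⁴ − T₀⁴ = 4.35568×10¹³ − 6.86062×10⁹ = 4.35499×10¹³ K⁴, so P_net = 51.7 W.

Net loss ≈ 51.7 W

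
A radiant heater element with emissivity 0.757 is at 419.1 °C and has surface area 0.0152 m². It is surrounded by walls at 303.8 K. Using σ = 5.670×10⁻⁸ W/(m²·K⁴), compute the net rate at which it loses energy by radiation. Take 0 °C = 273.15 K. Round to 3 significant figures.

Net loss ≈ 144 W

T = 419.1 °C + 273.15 = 692.25 K.
Area A = 0.0152 m².
Net radiated power P_net = εσA(T⁴ − T₀⁴) = 0.757×5.670×10⁻⁸×0.0152×(692.25⁴ − 303.8⁴).
T⁴ − T₀⁴ = 2.29642×10¹¹ − 8.51826×10⁹ = 2.21124×10¹¹ K⁴, so P_net = 144 W.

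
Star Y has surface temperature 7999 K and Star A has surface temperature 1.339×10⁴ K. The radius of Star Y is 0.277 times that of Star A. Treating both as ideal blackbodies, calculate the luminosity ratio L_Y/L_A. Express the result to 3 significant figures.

L ∝ R²T⁴, so L_Y/L_A = (R_Y/R_A)²(T_Y/T_A)⁴ = (0.277)² × (7999/1.339×10⁴)⁴ = 0.076729 × 0.127356 = 9.77×10⁻³.

L_Y/L_A ≈ 9.77×10⁻³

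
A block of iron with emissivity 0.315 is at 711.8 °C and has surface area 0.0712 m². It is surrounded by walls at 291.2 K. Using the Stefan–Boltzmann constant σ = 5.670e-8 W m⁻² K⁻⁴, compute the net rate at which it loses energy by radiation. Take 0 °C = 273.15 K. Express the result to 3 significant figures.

Net loss ≈ 1.19×10³ W

T = 711.8 °C + 273.15 = 984.95 K.
Area A = 0.0712 m².
Net radiated power P_net = εσA(T⁴ − T₀⁴) = 0.315×5.670×10⁻⁸×0.0712×(984.95⁴ − 291.2⁴).
T⁴ − T₀⁴ = 9.41145×10¹¹ − 7.19061×10⁹ = 9.33954×10¹¹ K⁴, so P_net = 1.19×10³ W.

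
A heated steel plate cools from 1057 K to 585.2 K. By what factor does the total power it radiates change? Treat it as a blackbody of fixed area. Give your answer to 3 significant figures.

P ∝ T⁴, so P₂/P₁ = (T₂/T₁)⁴ = (585.2/1057)⁴ = (0.553642)⁴ = 0.0940.

P₂/P₁ ≈ 0.0940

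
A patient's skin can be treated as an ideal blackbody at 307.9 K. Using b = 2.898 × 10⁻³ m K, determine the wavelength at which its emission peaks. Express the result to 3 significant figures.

Wien's displacement law: λ_max = b/T = (2.898×10⁻³ m·K)/(307.9 K) = 9.412×10⁻⁶ m.
That is 9.41 μm, in the infrared range.

λ_max ≈ 9.41 μm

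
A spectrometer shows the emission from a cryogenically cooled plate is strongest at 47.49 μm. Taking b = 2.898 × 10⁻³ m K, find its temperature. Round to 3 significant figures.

T ≈ 61.0 K

Wien's law gives T = b/λ_max = (2.898×10⁻³ m·K)/(4.749×10⁻⁵ m) = 61.0 K.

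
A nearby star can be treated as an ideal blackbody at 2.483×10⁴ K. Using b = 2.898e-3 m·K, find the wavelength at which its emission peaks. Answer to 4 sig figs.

Wien's displacement law: λ_max = b/T = (2.898×10⁻³ m·K)/(2.483×10⁴ K) = 1.1671×10⁻⁷ m.
That is 116.7 nm, in the ultraviolet range.

λ_max ≈ 116.7 nm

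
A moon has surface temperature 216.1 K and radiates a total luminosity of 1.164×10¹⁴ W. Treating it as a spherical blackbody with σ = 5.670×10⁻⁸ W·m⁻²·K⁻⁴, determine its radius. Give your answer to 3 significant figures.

L = 4πR²σT⁴ ⇒ R = √(L/(4πσT⁴)).
σT⁴ = 123.652 W/m², so R = √(1.164×10¹⁴/(4π×123.652)) = 2.74×10⁵ m.

R ≈ 2.74×10⁵ m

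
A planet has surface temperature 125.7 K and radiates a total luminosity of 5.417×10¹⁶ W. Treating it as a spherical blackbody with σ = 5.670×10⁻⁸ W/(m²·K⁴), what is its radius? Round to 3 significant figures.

R ≈ 1.75×10⁷ m

L = 4πR²σT⁴ ⇒ R = √(L/(4πσT⁴)).
σT⁴ = 14.1555 W/m², so R = √(5.417×10¹⁶/(4π×14.1555)) = 1.75×10⁷ m.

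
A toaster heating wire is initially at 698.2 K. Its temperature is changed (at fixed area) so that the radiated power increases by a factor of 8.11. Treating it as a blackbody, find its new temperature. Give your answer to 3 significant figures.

T₂ ≈ 1.18×10³ K

P ∝ T⁴, so T₂/T₁ = (P₂/P₁)^(1/4) = (8.11)^(1/4) = 1.68754.
T₂ = 698.2 × 1.68754 = 1.18×10³ K.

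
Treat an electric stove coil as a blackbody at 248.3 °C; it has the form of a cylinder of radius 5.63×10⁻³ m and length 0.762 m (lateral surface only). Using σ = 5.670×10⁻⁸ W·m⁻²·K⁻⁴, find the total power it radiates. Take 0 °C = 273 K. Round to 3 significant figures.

T = 248.3 °C + 273 = 521.3 K.
Lateral area A = 2πrL = 2π×5.63×10⁻³×0.762 = 0.0269552 m².
P = σAT⁴ = 5.670×10⁻⁸ × 0.0269552 × (521.3)⁴ = 113 W.

P ≈ 113 W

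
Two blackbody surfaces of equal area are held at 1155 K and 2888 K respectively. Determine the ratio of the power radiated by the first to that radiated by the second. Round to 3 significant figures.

P₁/P₂ ≈ 0.0256

With equal areas, P₁/P₂ = (T₁/T₂)⁴ = (1155/2888)⁴ = 0.0256.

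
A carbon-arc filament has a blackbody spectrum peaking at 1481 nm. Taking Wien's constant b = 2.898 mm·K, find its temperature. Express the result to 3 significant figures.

Wien's law gives T = b/λ_max = (2.898×10⁻³ m·K)/(1.481×10⁻⁶ m) = 1.96×10³ K.

T ≈ 1.96×10³ K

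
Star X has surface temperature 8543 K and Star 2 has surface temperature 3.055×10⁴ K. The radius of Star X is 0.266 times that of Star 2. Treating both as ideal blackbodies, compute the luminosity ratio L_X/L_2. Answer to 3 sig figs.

L_X/L_2 ≈ 4.33×10⁻⁴

L ∝ R²T⁴, so L_X/L_2 = (R_X/R_2)²(T_X/T_2)⁴ = (0.266)² × (8543/3.055×10⁴)⁴ = 0.070756 × 6.11500×10⁻³ = 4.33×10⁻⁴.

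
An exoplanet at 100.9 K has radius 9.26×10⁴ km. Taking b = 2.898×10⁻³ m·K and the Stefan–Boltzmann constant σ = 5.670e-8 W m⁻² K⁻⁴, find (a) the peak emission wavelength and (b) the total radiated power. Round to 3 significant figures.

(a) λ_max = b/T = 2.898×10⁻³/100.9 = 2.872×10⁻⁵ m = 28.7 μm.
Surface area A = 4πR² = 4π(9.26×10⁷ m)² = 1.07754×10¹⁷ m².
(b) P = σAT⁴ = 5.670×10⁻⁸×1.07754×10¹⁷×(100.9)⁴ = 6.33×10¹⁷ W.

λ_max ≈ 28.7 μm; P ≈ 6.33×10¹⁷ W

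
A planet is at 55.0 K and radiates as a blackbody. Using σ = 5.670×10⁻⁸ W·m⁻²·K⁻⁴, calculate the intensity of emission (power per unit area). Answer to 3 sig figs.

I ≈ 0.519 W/m²

Stefan–Boltzmann: I = σT⁴ = 5.670×10⁻⁸ × (55.0)⁴ = 0.519 W/m².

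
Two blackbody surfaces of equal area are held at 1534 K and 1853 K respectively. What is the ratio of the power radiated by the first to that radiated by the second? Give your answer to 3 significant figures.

With equal areas, P₁/P₂ = (T₁/T₂)⁴ = (1534/1853)⁴ = 0.470.

P₁/P₂ ≈ 0.470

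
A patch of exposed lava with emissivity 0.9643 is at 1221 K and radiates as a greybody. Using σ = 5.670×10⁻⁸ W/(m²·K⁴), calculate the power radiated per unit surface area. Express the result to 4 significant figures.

Stefan–Boltzmann: I = εσT⁴ = 0.9643 × 5.670×10⁻⁸ × (1221)⁴ = 1.215×10⁵ W/m².

I ≈ 1.215×10⁵ W/m²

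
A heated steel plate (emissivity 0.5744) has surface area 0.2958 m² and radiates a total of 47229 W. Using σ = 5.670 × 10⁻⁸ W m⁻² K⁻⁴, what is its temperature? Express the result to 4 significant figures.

Area A = 0.2958 m².
P = εσAT⁴ ⇒ T = (P/(εσA))^(1/4) = (47229/(0.5744×5.670×10⁻⁸×0.2958))^(1/4) = 1488 K.

T ≈ 1488 K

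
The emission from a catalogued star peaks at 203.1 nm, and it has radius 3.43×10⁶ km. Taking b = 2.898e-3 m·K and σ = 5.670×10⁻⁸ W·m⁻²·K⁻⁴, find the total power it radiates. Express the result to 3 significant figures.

P ≈ 3.47×10²⁹ W

Wien's law: T = b/λ_max = 2.898×10⁻³/2.031×10⁻⁷ = 14268.8 K.
Surface area A = 4πR² = 4π(3.43×10⁹ m)² = 1.47842×10²⁰ m².
Then P = σAT⁴ = 5.670×10⁻⁸×1.47842×10²⁰×(14268.8)⁴ = 3.47×10²⁹ W.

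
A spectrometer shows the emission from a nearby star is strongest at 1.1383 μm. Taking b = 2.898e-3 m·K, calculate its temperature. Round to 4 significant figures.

Wien's law gives T = b/λ_max = (2.898×10⁻³ m·K)/(1.1383×10⁻⁶ m) = 2546 K.

T ≈ 2546 K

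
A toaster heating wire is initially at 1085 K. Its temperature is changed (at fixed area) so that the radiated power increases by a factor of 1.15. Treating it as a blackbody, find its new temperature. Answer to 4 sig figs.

P ∝ T⁴, so T₂/T₁ = (P₂/P₁)^(1/4) = (1.15)^(1/4) = 1.03556.
T₂ = 1085 × 1.03556 = 1124 K.

T₂ ≈ 1124 K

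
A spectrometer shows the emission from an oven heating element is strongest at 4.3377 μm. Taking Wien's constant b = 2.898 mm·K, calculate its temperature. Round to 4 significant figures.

T ≈ 668.1 K

Wien's law gives T = b/λ_max = (2.898×10⁻³ m·K)/(4.3377×10⁻⁶ m) = 668.1 K.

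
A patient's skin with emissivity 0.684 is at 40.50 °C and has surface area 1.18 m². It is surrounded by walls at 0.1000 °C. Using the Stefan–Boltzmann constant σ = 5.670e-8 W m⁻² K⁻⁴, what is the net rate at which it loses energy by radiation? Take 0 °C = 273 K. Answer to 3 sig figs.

T = 40.50 °C + 273 = 313.50 K.
Surroundings: T = 0.1000 °C + 273 = 273.1000 K.
Area A = 1.18 m².
Net radiated power P_net = εσA(T⁴ − T₀⁴) = 0.684×5.670×10⁻⁸×1.18×(313.50⁴ − 273.1000⁴).
T⁴ − T₀⁴ = 9.65940×10⁹ − 5.56271×10⁹ = 4.09669×10⁹ K⁴, so P_net = 187 W.

Net loss ≈ 187 W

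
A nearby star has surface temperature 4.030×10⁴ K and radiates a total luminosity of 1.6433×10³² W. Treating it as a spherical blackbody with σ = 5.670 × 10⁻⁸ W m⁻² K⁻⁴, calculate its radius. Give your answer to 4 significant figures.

L = 4πR²σT⁴ ⇒ R = √(L/(4πσT⁴)).
σT⁴ = 1.49556×10¹¹ W/m², so R = √(1.6433×10³²/(4π×1.49556×10¹¹)) = 9.351×10⁹ m.

R ≈ 9.351×10⁹ m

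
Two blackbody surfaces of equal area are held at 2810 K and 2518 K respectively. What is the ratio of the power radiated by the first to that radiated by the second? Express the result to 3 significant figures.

P₁/P₂ ≈ 1.55

With equal areas, P₁/P₂ = (T₁/T₂)⁴ = (2810/2518)⁴ = 1.55.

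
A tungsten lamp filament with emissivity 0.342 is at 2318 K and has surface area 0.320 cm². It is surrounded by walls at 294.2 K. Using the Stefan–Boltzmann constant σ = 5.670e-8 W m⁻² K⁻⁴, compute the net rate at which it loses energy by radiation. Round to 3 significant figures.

Area A = 0.320 cm² = 3.20×10⁻⁵ m².
Net radiated power P_net = εσA(T⁴ − T₀⁴) = 0.342×5.670×10⁻⁸×3.20×10⁻⁵×(2318⁴ − 294.2⁴).
T⁴ − T₀⁴ = 2.88705×10¹³ − 7.49153×10⁹ = 2.88630×10¹³ K⁴, so P_net = 17.9 W.

Net loss ≈ 17.9 W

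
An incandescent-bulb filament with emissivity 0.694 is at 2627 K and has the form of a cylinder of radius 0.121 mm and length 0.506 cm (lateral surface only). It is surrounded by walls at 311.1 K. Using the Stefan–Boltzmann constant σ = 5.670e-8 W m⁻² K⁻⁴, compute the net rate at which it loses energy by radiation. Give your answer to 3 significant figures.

Lateral area A = 2πrL = 2π×1.21×10⁻⁴×5.06×10⁻³ = 3.84694×10⁻⁶ m².
Net radiated power P_net = εσA(T⁴ − T₀⁴) = 0.694×5.670×10⁻⁸×3.84694×10⁻⁶×(2627⁴ − 311.1⁴).
T⁴ − T₀⁴ = 4.76256×10¹³ − 9.36699×10⁹ = 4.76162×10¹³ K⁴, so P_net = 7.21 W.

Net loss ≈ 7.21 W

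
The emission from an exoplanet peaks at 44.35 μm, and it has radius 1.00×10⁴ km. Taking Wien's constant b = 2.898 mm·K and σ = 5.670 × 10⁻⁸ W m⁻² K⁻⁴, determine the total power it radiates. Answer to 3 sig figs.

Wien's law: T = b/λ_max = 2.898×10⁻³/4.435×10⁻⁵ = 65.3439 K.
Surface area A = 4πR² = 4π(1.00×10⁷ m)² = 1.25664×10¹⁵ m².
Then P = σAT⁴ = 5.670×10⁻⁸×1.25664×10¹⁵×(65.3439)⁴ = 1.30×10¹⁵ W.

P ≈ 1.30×10¹⁵ W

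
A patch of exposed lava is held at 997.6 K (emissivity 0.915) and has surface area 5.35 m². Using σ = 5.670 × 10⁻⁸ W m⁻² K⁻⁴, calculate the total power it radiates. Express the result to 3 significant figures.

Area A = 5.35 m².
P = εσAT⁴ = 0.915 × 5.670×10⁻⁸ × 5.35 × (997.6)⁴ = 2.75×10⁵ W.

P ≈ 2.75×10⁵ W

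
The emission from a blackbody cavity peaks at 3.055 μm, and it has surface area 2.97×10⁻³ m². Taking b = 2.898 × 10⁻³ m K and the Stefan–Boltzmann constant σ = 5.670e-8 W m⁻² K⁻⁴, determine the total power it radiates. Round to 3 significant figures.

P ≈ 136 W

Wien's law: T = b/λ_max = 2.898×10⁻³/3.055×10⁻⁶ = 948.609 K.
Area A = 2.97×10⁻³ m².
Then P = σAT⁴ = 5.670×10⁻⁸×2.97×10⁻³×(948.609)⁴ = 136 W.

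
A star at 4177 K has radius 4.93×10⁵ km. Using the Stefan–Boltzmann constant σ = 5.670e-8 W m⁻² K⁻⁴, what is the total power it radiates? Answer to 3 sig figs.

Surface area A = 4πR² = 4π(4.93×10⁸ m)² = 3.05424×10¹⁸ m².
P = σAT⁴ = 5.670×10⁻⁸ × 3.05424×10¹⁸ × (4177)⁴ = 5.27×10²⁵ W.

P ≈ 5.27×10²⁵ W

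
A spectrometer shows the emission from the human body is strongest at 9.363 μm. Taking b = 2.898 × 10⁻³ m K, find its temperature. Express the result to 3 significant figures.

T ≈ 310 K

Wien's law gives T = b/λ_max = (2.898×10⁻³ m·K)/(9.363×10⁻⁶ m) = 310 K.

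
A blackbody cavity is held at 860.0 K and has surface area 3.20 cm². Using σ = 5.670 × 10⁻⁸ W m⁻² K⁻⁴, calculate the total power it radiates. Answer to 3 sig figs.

Area A = 3.20 cm² = 3.20×10⁻⁴ m².
P = σAT⁴ = 5.670×10⁻⁸ × 3.20×10⁻⁴ × (860.0)⁴ = 9.92 W.

P ≈ 9.92 W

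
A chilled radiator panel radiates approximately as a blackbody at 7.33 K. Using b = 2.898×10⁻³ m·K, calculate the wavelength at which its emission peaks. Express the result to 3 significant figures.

Wien's displacement law: λ_max = b/T = (2.898×10⁻³ m·K)/(7.33 K) = 3.954×10⁻⁴ m.
That is 3.95×10⁻⁴ m, in the infrared range.

λ_max ≈ 3.95×10⁻⁴ m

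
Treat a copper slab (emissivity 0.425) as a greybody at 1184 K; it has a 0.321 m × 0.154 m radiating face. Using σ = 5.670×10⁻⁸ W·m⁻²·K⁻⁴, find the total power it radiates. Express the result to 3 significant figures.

Area A = 0.321 × 0.154 = 0.049434 m².
P = εσAT⁴ = 0.425 × 5.670×10⁻⁸ × 0.049434 × (1184)⁴ = 2.34×10³ W.

P ≈ 2.34×10³ W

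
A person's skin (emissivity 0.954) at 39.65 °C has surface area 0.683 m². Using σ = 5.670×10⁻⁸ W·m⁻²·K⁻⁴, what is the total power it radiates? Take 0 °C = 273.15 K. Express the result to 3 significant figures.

T = 39.65 °C + 273.15 = 312.80 K.
Area A = 0.683 m².
P = εσAT⁴ = 0.954 × 5.670×10⁻⁸ × 0.683 × (312.80)⁴ = 354 W.

P ≈ 354 W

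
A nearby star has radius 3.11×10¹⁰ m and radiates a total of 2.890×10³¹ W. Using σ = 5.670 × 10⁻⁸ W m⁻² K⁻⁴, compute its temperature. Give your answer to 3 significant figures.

T ≈ 1.43×10⁴ K

Surface area A = 4πR² = 4π(3.11×10¹⁰ m)² = 1.21543×10²² m².
P = σAT⁴ ⇒ T = (P/(σA))^(1/4) = (2.890×10³¹/(5.670×10⁻⁸×1.21543×10²²))^(1/4) = 1.43×10⁴ K.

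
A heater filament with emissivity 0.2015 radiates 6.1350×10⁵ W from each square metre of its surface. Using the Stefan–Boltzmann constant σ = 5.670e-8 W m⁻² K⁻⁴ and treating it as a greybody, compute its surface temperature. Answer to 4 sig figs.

I = εσT⁴, so T = (I/εσ)^(1/4) = (6.1350×10⁵/(0.2015×5.670×10⁻⁸))^(1/4) = 2707 K.

T ≈ 2707 K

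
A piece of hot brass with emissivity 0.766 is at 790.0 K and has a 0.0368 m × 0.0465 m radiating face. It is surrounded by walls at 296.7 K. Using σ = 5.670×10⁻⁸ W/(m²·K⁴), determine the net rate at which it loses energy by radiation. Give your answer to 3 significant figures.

Area A = 0.0368 × 0.0465 = 1.7112×10⁻³ m².
Net radiated power P_net = εσA(T⁴ − T₀⁴) = 0.766×5.670×10⁻⁸×1.7112×10⁻³×(790.0⁴ − 296.7⁴).
T⁴ − T₀⁴ = 3.89501×10¹¹ − 7.74944×10⁹ = 3.81752×10¹¹ K⁴, so P_net = 28.4 W.

Net loss ≈ 28.4 W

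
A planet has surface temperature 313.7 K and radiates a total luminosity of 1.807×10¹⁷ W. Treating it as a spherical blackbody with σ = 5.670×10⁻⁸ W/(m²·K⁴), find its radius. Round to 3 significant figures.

R ≈ 5.12×10⁶ m

L = 4πR²σT⁴ ⇒ R = √(L/(4πσT⁴)).
σT⁴ = 549.087 W/m², so R = √(1.807×10¹⁷/(4π×549.087)) = 5.12×10⁶ m.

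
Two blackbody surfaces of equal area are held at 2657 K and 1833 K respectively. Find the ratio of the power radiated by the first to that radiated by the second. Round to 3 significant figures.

With equal areas, P₁/P₂ = (T₁/T₂)⁴ = (2657/1833)⁴ = 4.41.

P₁/P₂ ≈ 4.41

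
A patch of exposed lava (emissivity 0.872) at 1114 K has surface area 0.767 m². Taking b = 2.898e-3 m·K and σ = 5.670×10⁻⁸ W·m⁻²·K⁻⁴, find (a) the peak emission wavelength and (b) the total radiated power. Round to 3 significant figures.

λ_max ≈ 2.60 μm; P ≈ 5.84×10⁴ W

(a) λ_max = b/T = 2.898×10⁻³/1114 = 2.601×10⁻⁶ m = 2.60 μm.
Area A = 0.767 m².
(b) P = εσAT⁴ = 0.872×5.670×10⁻⁸×0.767×(1114)⁴ = 5.84×10⁴ W.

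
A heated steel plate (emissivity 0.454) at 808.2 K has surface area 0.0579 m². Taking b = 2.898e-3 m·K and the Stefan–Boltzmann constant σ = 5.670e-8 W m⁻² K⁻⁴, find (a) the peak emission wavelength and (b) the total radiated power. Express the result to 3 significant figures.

(a) λ_max = b/T = 2.898×10⁻³/808.2 = 3.586×10⁻⁶ m = 3.59 μm.
Area A = 0.0579 m².
(b) P = εσAT⁴ = 0.454×5.670×10⁻⁸×0.0579×(808.2)⁴ = 636 W.

λ_max ≈ 3.59 μm; P ≈ 636 W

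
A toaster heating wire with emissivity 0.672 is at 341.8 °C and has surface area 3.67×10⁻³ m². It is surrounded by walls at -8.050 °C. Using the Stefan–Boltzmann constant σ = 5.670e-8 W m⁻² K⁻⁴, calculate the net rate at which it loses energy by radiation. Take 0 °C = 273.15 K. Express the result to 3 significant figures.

Net loss ≈ 19.3 W

T = 341.8 °C + 273.15 = 614.95 K.
Surroundings: T = -8.050 °C + 273.15 = 265.100 K.
Area A = 3.67×10⁻³ m².
Net radiated power P_net = εσA(T⁴ − T₀⁴) = 0.672×5.670×10⁻⁸×3.67×10⁻³×(614.95⁴ − 265.100⁴).
T⁴ − T₀⁴ = 1.43008×10¹¹ − 4.93900×10⁹ = 1.38069×10¹¹ K⁴, so P_net = 19.3 W.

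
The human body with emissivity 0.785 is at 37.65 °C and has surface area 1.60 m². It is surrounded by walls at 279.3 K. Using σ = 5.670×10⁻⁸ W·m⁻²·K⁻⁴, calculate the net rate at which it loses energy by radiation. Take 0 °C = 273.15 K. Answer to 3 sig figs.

Net loss ≈ 231 W

T = 37.65 °C + 273.15 = 310.80 K.
Area A = 1.60 m².
Net radiated power P_net = εσA(T⁴ − T₀⁴) = 0.785×5.670×10⁻⁸×1.60×(310.80⁴ − 279.3⁴).
T⁴ − T₀⁴ = 9.33091×10⁹ − 6.08532×10⁹ = 3.24559×10⁹ K⁴, so P_net = 231 W.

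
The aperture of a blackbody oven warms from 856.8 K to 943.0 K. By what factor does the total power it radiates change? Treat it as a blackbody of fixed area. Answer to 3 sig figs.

P₂/P₁ ≈ 1.47

P ∝ T⁴, so P₂/P₁ = (T₂/T₁)⁴ = (943.0/856.8)⁴ = (1.10061)⁴ = 1.47.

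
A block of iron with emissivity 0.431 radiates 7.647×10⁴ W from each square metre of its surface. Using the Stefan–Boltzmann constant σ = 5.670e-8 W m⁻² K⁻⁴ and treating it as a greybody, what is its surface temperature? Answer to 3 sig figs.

I = εσT⁴, so T = (I/εσ)^(1/4) = (7.647×10⁴/(0.431×5.670×10⁻⁸))^(1/4) = 1.33×10³ K.

T ≈ 1.33×10³ K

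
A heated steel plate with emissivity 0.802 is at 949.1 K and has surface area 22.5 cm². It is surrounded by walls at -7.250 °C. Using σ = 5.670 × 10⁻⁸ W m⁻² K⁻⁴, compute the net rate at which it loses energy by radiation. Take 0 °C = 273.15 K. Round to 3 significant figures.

Net loss ≈ 82.5 W

Surroundings: T = -7.250 °C + 273.15 = 265.900 K.
Area A = 22.5 cm² = 2.25×10⁻³ m².
Net radiated power P_net = εσA(T⁴ − T₀⁴) = 0.802×5.670×10⁻⁸×2.25×10⁻³×(949.1⁴ − 265.900⁴).
T⁴ − T₀⁴ = 8.11424×10¹¹ − 4.99889×10⁹ = 8.06425×10¹¹ K⁴, so P_net = 82.5 W.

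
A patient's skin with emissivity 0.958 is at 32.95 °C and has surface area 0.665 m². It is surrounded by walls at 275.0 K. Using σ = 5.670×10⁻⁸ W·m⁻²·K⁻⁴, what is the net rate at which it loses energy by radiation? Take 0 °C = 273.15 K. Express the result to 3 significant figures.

T = 32.95 °C + 273.15 = 306.10 K.
Area A = 0.665 m².
Net radiated power P_net = εσA(T⁴ − T₀⁴) = 0.958×5.670×10⁻⁸×0.665×(306.10⁴ − 275.0⁴).
T⁴ − T₀⁴ = 8.77917×10⁹ − 5.71914×10⁹ = 3.06003×10⁹ K⁴, so P_net = 111 W.

Net loss ≈ 111 W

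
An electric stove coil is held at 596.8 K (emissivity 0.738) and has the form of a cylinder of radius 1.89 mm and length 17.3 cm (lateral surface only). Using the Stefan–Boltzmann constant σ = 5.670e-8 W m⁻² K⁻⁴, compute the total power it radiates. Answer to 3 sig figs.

Lateral area A = 2πrL = 2π×1.89×10⁻³×0.173 = 2.05441×10⁻³ m².
P = εσAT⁴ = 0.738 × 5.670×10⁻⁸ × 2.05441×10⁻³ × (596.8)⁴ = 10.9 W.

P ≈ 10.9 W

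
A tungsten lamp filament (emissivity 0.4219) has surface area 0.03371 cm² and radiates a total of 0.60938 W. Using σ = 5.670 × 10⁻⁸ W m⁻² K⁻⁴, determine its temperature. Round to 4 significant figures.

T ≈ 1658 K

Area A = 0.03371 cm² = 3.371×10⁻⁶ m².
P = εσAT⁴ ⇒ T = (P/(εσA))^(1/4) = (0.60938/(0.4219×5.670×10⁻⁸×3.371×10⁻⁶))^(1/4) = 1658 K.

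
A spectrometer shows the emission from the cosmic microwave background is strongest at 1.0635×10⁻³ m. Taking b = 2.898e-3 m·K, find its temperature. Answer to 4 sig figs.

T ≈ 2.725 K

Wien's law gives T = b/λ_max = (2.898×10⁻³ m·K)/(1.0635×10⁻³ m) = 2.725 K.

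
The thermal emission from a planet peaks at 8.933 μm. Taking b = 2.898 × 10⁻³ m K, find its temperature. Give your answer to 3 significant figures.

T ≈ 324 K

Wien's law gives T = b/λ_max = (2.898×10⁻³ m·K)/(8.933×10⁻⁶ m) = 324 K.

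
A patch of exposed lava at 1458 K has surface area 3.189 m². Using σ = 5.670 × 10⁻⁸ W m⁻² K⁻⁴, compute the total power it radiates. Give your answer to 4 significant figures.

P ≈ 8.171×10⁵ W

Area A = 3.189 m².
P = σAT⁴ = 5.670×10⁻⁸ × 3.189 × (1458)⁴ = 8.171×10⁵ W.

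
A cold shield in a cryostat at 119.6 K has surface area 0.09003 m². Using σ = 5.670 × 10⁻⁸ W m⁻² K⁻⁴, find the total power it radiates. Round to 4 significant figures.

Area A = 0.09003 m².
P = σAT⁴ = 5.670×10⁻⁸ × 0.09003 × (119.6)⁴ = 1.044 W.

P ≈ 1.044 W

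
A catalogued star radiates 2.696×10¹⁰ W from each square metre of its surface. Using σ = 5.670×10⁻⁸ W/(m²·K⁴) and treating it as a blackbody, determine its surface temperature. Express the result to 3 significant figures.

T ≈ 2.63×10⁴ K

I = σT⁴, so T = (I/σ)^(1/4) = (2.696×10¹⁰/(5.670×10⁻⁸))^(1/4) = 2.63×10⁴ K.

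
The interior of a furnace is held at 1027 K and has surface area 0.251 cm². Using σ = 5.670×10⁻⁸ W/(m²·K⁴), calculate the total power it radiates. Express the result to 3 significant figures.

P ≈ 1.58 W

Area A = 0.251 cm² = 2.51×10⁻⁵ m².
P = σAT⁴ = 5.670×10⁻⁸ × 2.51×10⁻⁵ × (1027)⁴ = 1.58 W.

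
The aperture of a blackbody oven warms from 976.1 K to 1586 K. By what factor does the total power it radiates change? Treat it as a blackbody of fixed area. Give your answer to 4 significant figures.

P ∝ T⁴, so P₂/P₁ = (T₂/T₁)⁴ = (1586/976.1)⁴ = (1.62483)⁴ = 6.970.

P₂/P₁ ≈ 6.970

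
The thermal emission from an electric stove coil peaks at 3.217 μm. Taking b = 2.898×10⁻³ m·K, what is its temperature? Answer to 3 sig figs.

Wien's law gives T = b/λ_max = (2.898×10⁻³ m·K)/(3.217×10⁻⁶ m) = 901 K.

T ≈ 901 K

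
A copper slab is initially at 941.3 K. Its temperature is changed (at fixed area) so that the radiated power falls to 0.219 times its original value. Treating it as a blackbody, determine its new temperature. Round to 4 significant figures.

P ∝ T⁴, so T₂/T₁ = (P₂/P₁)^(1/4) = (0.219)^(1/4) = 0.684087.
T₂ = 941.3 × 0.684087 = 643.9 K.

T₂ ≈ 643.9 K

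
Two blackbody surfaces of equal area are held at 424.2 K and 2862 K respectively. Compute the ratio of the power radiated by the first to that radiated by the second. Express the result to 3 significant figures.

P₁/P₂ ≈ 4.83×10⁻⁴

With equal areas, P₁/P₂ = (T₁/T₂)⁴ = (424.2/2862)⁴ = 4.83×10⁻⁴.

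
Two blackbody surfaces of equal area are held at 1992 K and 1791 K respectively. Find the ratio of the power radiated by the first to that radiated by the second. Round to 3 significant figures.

P₁/P₂ ≈ 1.53

With equal areas, P₁/P₂ = (T₁/T₂)⁴ = (1992/1791)⁴ = 1.53.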